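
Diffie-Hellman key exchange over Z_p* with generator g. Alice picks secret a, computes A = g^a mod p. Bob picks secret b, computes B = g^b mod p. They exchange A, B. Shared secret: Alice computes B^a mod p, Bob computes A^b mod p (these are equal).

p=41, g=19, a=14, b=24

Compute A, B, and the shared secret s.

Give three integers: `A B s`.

A = 19^14 mod 41  (bits of 14 = 1110)
  bit 0 = 1: r = r^2 * 19 mod 41 = 1^2 * 19 = 1*19 = 19
  bit 1 = 1: r = r^2 * 19 mod 41 = 19^2 * 19 = 33*19 = 12
  bit 2 = 1: r = r^2 * 19 mod 41 = 12^2 * 19 = 21*19 = 30
  bit 3 = 0: r = r^2 mod 41 = 30^2 = 39
  -> A = 39
B = 19^24 mod 41  (bits of 24 = 11000)
  bit 0 = 1: r = r^2 * 19 mod 41 = 1^2 * 19 = 1*19 = 19
  bit 1 = 1: r = r^2 * 19 mod 41 = 19^2 * 19 = 33*19 = 12
  bit 2 = 0: r = r^2 mod 41 = 12^2 = 21
  bit 3 = 0: r = r^2 mod 41 = 21^2 = 31
  bit 4 = 0: r = r^2 mod 41 = 31^2 = 18
  -> B = 18
s = B^a = 18^14 mod 41  (bits of 14 = 1110)
  bit 0 = 1: r = r^2 * 18 mod 41 = 1^2 * 18 = 1*18 = 18
  bit 1 = 1: r = r^2 * 18 mod 41 = 18^2 * 18 = 37*18 = 10
  bit 2 = 1: r = r^2 * 18 mod 41 = 10^2 * 18 = 18*18 = 37
  bit 3 = 0: r = r^2 mod 41 = 37^2 = 16
  -> s = B^a = 16

Answer: 39 18 16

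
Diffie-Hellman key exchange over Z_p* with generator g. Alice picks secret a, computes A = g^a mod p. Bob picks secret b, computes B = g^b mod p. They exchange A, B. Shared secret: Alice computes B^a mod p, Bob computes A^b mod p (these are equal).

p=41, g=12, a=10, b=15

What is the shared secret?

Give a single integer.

Answer: 32

Derivation:
A = 12^10 mod 41  (bits of 10 = 1010)
  bit 0 = 1: r = r^2 * 12 mod 41 = 1^2 * 12 = 1*12 = 12
  bit 1 = 0: r = r^2 mod 41 = 12^2 = 21
  bit 2 = 1: r = r^2 * 12 mod 41 = 21^2 * 12 = 31*12 = 3
  bit 3 = 0: r = r^2 mod 41 = 3^2 = 9
  -> A = 9
B = 12^15 mod 41  (bits of 15 = 1111)
  bit 0 = 1: r = r^2 * 12 mod 41 = 1^2 * 12 = 1*12 = 12
  bit 1 = 1: r = r^2 * 12 mod 41 = 12^2 * 12 = 21*12 = 6
  bit 2 = 1: r = r^2 * 12 mod 41 = 6^2 * 12 = 36*12 = 22
  bit 3 = 1: r = r^2 * 12 mod 41 = 22^2 * 12 = 33*12 = 27
  -> B = 27
s = B^a = 27^10 mod 41  (bits of 10 = 1010)
  bit 0 = 1: r = r^2 * 27 mod 41 = 1^2 * 27 = 1*27 = 27
  bit 1 = 0: r = r^2 mod 41 = 27^2 = 32
  bit 2 = 1: r = r^2 * 27 mod 41 = 32^2 * 27 = 40*27 = 14
  bit 3 = 0: r = r^2 mod 41 = 14^2 = 32
  -> s = B^a = 32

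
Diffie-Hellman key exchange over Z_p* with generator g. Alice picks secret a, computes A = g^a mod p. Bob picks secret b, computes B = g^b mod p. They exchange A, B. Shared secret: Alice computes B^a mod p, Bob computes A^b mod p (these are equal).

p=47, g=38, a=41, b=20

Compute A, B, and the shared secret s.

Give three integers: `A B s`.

A = 38^41 mod 47  (bits of 41 = 101001)
  bit 0 = 1: r = r^2 * 38 mod 47 = 1^2 * 38 = 1*38 = 38
  bit 1 = 0: r = r^2 mod 47 = 38^2 = 34
  bit 2 = 1: r = r^2 * 38 mod 47 = 34^2 * 38 = 28*38 = 30
  bit 3 = 0: r = r^2 mod 47 = 30^2 = 7
  bit 4 = 0: r = r^2 mod 47 = 7^2 = 2
  bit 5 = 1: r = r^2 * 38 mod 47 = 2^2 * 38 = 4*38 = 11
  -> A = 11
B = 38^20 mod 47  (bits of 20 = 10100)
  bit 0 = 1: r = r^2 * 38 mod 47 = 1^2 * 38 = 1*38 = 38
  bit 1 = 0: r = r^2 mod 47 = 38^2 = 34
  bit 2 = 1: r = r^2 * 38 mod 47 = 34^2 * 38 = 28*38 = 30
  bit 3 = 0: r = r^2 mod 47 = 30^2 = 7
  bit 4 = 0: r = r^2 mod 47 = 7^2 = 2
  -> B = 2
s = B^a = 2^41 mod 47  (bits of 41 = 101001)
  bit 0 = 1: r = r^2 * 2 mod 47 = 1^2 * 2 = 1*2 = 2
  bit 1 = 0: r = r^2 mod 47 = 2^2 = 4
  bit 2 = 1: r = r^2 * 2 mod 47 = 4^2 * 2 = 16*2 = 32
  bit 3 = 0: r = r^2 mod 47 = 32^2 = 37
  bit 4 = 0: r = r^2 mod 47 = 37^2 = 6
  bit 5 = 1: r = r^2 * 2 mod 47 = 6^2 * 2 = 36*2 = 25
  -> s = B^a = 25

Answer: 11 2 25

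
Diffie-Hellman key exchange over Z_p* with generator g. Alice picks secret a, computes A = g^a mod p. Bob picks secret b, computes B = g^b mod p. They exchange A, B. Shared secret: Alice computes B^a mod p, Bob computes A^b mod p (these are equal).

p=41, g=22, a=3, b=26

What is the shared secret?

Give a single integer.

Answer: 5

Derivation:
A = 22^3 mod 41  (bits of 3 = 11)
  bit 0 = 1: r = r^2 * 22 mod 41 = 1^2 * 22 = 1*22 = 22
  bit 1 = 1: r = r^2 * 22 mod 41 = 22^2 * 22 = 33*22 = 29
  -> A = 29
B = 22^26 mod 41  (bits of 26 = 11010)
  bit 0 = 1: r = r^2 * 22 mod 41 = 1^2 * 22 = 1*22 = 22
  bit 1 = 1: r = r^2 * 22 mod 41 = 22^2 * 22 = 33*22 = 29
  bit 2 = 0: r = r^2 mod 41 = 29^2 = 21
  bit 3 = 1: r = r^2 * 22 mod 41 = 21^2 * 22 = 31*22 = 26
  bit 4 = 0: r = r^2 mod 41 = 26^2 = 20
  -> B = 20
s = B^a = 20^3 mod 41  (bits of 3 = 11)
  bit 0 = 1: r = r^2 * 20 mod 41 = 1^2 * 20 = 1*20 = 20
  bit 1 = 1: r = r^2 * 20 mod 41 = 20^2 * 20 = 31*20 = 5
  -> s = B^a = 5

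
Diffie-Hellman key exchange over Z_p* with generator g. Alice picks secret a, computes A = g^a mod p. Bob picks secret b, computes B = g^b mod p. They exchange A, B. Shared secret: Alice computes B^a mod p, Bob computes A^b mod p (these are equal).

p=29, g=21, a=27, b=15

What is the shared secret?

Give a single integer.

A = 21^27 mod 29  (bits of 27 = 11011)
  bit 0 = 1: r = r^2 * 21 mod 29 = 1^2 * 21 = 1*21 = 21
  bit 1 = 1: r = r^2 * 21 mod 29 = 21^2 * 21 = 6*21 = 10
  bit 2 = 0: r = r^2 mod 29 = 10^2 = 13
  bit 3 = 1: r = r^2 * 21 mod 29 = 13^2 * 21 = 24*21 = 11
  bit 4 = 1: r = r^2 * 21 mod 29 = 11^2 * 21 = 5*21 = 18
  -> A = 18
B = 21^15 mod 29  (bits of 15 = 1111)
  bit 0 = 1: r = r^2 * 21 mod 29 = 1^2 * 21 = 1*21 = 21
  bit 1 = 1: r = r^2 * 21 mod 29 = 21^2 * 21 = 6*21 = 10
  bit 2 = 1: r = r^2 * 21 mod 29 = 10^2 * 21 = 13*21 = 12
  bit 3 = 1: r = r^2 * 21 mod 29 = 12^2 * 21 = 28*21 = 8
  -> B = 8
s = B^a = 8^27 mod 29  (bits of 27 = 11011)
  bit 0 = 1: r = r^2 * 8 mod 29 = 1^2 * 8 = 1*8 = 8
  bit 1 = 1: r = r^2 * 8 mod 29 = 8^2 * 8 = 6*8 = 19
  bit 2 = 0: r = r^2 mod 29 = 19^2 = 13
  bit 3 = 1: r = r^2 * 8 mod 29 = 13^2 * 8 = 24*8 = 18
  bit 4 = 1: r = r^2 * 8 mod 29 = 18^2 * 8 = 5*8 = 11
  -> s = B^a = 11

Answer: 11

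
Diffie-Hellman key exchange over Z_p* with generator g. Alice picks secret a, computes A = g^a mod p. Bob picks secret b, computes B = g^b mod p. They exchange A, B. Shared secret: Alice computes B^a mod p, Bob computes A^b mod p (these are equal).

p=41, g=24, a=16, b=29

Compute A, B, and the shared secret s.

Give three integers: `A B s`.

A = 24^16 mod 41  (bits of 16 = 10000)
  bit 0 = 1: r = r^2 * 24 mod 41 = 1^2 * 24 = 1*24 = 24
  bit 1 = 0: r = r^2 mod 41 = 24^2 = 2
  bit 2 = 0: r = r^2 mod 41 = 2^2 = 4
  bit 3 = 0: r = r^2 mod 41 = 4^2 = 16
  bit 4 = 0: r = r^2 mod 41 = 16^2 = 10
  -> A = 10
B = 24^29 mod 41  (bits of 29 = 11101)
  bit 0 = 1: r = r^2 * 24 mod 41 = 1^2 * 24 = 1*24 = 24
  bit 1 = 1: r = r^2 * 24 mod 41 = 24^2 * 24 = 2*24 = 7
  bit 2 = 1: r = r^2 * 24 mod 41 = 7^2 * 24 = 8*24 = 28
  bit 3 = 0: r = r^2 mod 41 = 28^2 = 5
  bit 4 = 1: r = r^2 * 24 mod 41 = 5^2 * 24 = 25*24 = 26
  -> B = 26
s = B^a = 26^16 mod 41  (bits of 16 = 10000)
  bit 0 = 1: r = r^2 * 26 mod 41 = 1^2 * 26 = 1*26 = 26
  bit 1 = 0: r = r^2 mod 41 = 26^2 = 20
  bit 2 = 0: r = r^2 mod 41 = 20^2 = 31
  bit 3 = 0: r = r^2 mod 41 = 31^2 = 18
  bit 4 = 0: r = r^2 mod 41 = 18^2 = 37
  -> s = B^a = 37

Answer: 10 26 37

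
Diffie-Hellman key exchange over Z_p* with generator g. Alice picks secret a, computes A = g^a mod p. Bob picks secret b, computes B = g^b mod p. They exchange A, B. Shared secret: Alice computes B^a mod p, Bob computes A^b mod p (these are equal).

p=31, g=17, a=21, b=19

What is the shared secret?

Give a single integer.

A = 17^21 mod 31  (bits of 21 = 10101)
  bit 0 = 1: r = r^2 * 17 mod 31 = 1^2 * 17 = 1*17 = 17
  bit 1 = 0: r = r^2 mod 31 = 17^2 = 10
  bit 2 = 1: r = r^2 * 17 mod 31 = 10^2 * 17 = 7*17 = 26
  bit 3 = 0: r = r^2 mod 31 = 26^2 = 25
  bit 4 = 1: r = r^2 * 17 mod 31 = 25^2 * 17 = 5*17 = 23
  -> A = 23
B = 17^19 mod 31  (bits of 19 = 10011)
  bit 0 = 1: r = r^2 * 17 mod 31 = 1^2 * 17 = 1*17 = 17
  bit 1 = 0: r = r^2 mod 31 = 17^2 = 10
  bit 2 = 0: r = r^2 mod 31 = 10^2 = 7
  bit 3 = 1: r = r^2 * 17 mod 31 = 7^2 * 17 = 18*17 = 27
  bit 4 = 1: r = r^2 * 17 mod 31 = 27^2 * 17 = 16*17 = 24
  -> B = 24
s = B^a = 24^21 mod 31  (bits of 21 = 10101)
  bit 0 = 1: r = r^2 * 24 mod 31 = 1^2 * 24 = 1*24 = 24
  bit 1 = 0: r = r^2 mod 31 = 24^2 = 18
  bit 2 = 1: r = r^2 * 24 mod 31 = 18^2 * 24 = 14*24 = 26
  bit 3 = 0: r = r^2 mod 31 = 26^2 = 25
  bit 4 = 1: r = r^2 * 24 mod 31 = 25^2 * 24 = 5*24 = 27
  -> s = B^a = 27

Answer: 27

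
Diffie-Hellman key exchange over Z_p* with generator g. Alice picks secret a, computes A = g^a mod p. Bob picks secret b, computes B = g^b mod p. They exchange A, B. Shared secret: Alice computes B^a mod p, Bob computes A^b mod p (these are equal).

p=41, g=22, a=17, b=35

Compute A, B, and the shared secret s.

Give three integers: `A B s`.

A = 22^17 mod 41  (bits of 17 = 10001)
  bit 0 = 1: r = r^2 * 22 mod 41 = 1^2 * 22 = 1*22 = 22
  bit 1 = 0: r = r^2 mod 41 = 22^2 = 33
  bit 2 = 0: r = r^2 mod 41 = 33^2 = 23
  bit 3 = 0: r = r^2 mod 41 = 23^2 = 37
  bit 4 = 1: r = r^2 * 22 mod 41 = 37^2 * 22 = 16*22 = 24
  -> A = 24
B = 22^35 mod 41  (bits of 35 = 100011)
  bit 0 = 1: r = r^2 * 22 mod 41 = 1^2 * 22 = 1*22 = 22
  bit 1 = 0: r = r^2 mod 41 = 22^2 = 33
  bit 2 = 0: r = r^2 mod 41 = 33^2 = 23
  bit 3 = 0: r = r^2 mod 41 = 23^2 = 37
  bit 4 = 1: r = r^2 * 22 mod 41 = 37^2 * 22 = 16*22 = 24
  bit 5 = 1: r = r^2 * 22 mod 41 = 24^2 * 22 = 2*22 = 3
  -> B = 3
s = B^a = 3^17 mod 41  (bits of 17 = 10001)
  bit 0 = 1: r = r^2 * 3 mod 41 = 1^2 * 3 = 1*3 = 3
  bit 1 = 0: r = r^2 mod 41 = 3^2 = 9
  bit 2 = 0: r = r^2 mod 41 = 9^2 = 40
  bit 3 = 0: r = r^2 mod 41 = 40^2 = 1
  bit 4 = 1: r = r^2 * 3 mod 41 = 1^2 * 3 = 1*3 = 3
  -> s = B^a = 3

Answer: 24 3 3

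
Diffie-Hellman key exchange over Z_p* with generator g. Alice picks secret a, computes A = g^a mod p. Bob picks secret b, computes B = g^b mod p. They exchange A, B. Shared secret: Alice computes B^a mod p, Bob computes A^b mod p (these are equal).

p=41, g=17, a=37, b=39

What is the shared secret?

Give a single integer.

A = 17^37 mod 41  (bits of 37 = 100101)
  bit 0 = 1: r = r^2 * 17 mod 41 = 1^2 * 17 = 1*17 = 17
  bit 1 = 0: r = r^2 mod 41 = 17^2 = 2
  bit 2 = 0: r = r^2 mod 41 = 2^2 = 4
  bit 3 = 1: r = r^2 * 17 mod 41 = 4^2 * 17 = 16*17 = 26
  bit 4 = 0: r = r^2 mod 41 = 26^2 = 20
  bit 5 = 1: r = r^2 * 17 mod 41 = 20^2 * 17 = 31*17 = 35
  -> A = 35
B = 17^39 mod 41  (bits of 39 = 100111)
  bit 0 = 1: r = r^2 * 17 mod 41 = 1^2 * 17 = 1*17 = 17
  bit 1 = 0: r = r^2 mod 41 = 17^2 = 2
  bit 2 = 0: r = r^2 mod 41 = 2^2 = 4
  bit 3 = 1: r = r^2 * 17 mod 41 = 4^2 * 17 = 16*17 = 26
  bit 4 = 1: r = r^2 * 17 mod 41 = 26^2 * 17 = 20*17 = 12
  bit 5 = 1: r = r^2 * 17 mod 41 = 12^2 * 17 = 21*17 = 29
  -> B = 29
s = B^a = 29^37 mod 41  (bits of 37 = 100101)
  bit 0 = 1: r = r^2 * 29 mod 41 = 1^2 * 29 = 1*29 = 29
  bit 1 = 0: r = r^2 mod 41 = 29^2 = 21
  bit 2 = 0: r = r^2 mod 41 = 21^2 = 31
  bit 3 = 1: r = r^2 * 29 mod 41 = 31^2 * 29 = 18*29 = 30
  bit 4 = 0: r = r^2 mod 41 = 30^2 = 39
  bit 5 = 1: r = r^2 * 29 mod 41 = 39^2 * 29 = 4*29 = 34
  -> s = B^a = 34

Answer: 34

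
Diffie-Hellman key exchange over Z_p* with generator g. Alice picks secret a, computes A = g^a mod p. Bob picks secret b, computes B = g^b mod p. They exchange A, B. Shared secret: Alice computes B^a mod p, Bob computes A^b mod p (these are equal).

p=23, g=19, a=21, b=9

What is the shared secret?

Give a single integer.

Answer: 7

Derivation:
A = 19^21 mod 23  (bits of 21 = 10101)
  bit 0 = 1: r = r^2 * 19 mod 23 = 1^2 * 19 = 1*19 = 19
  bit 1 = 0: r = r^2 mod 23 = 19^2 = 16
  bit 2 = 1: r = r^2 * 19 mod 23 = 16^2 * 19 = 3*19 = 11
  bit 3 = 0: r = r^2 mod 23 = 11^2 = 6
  bit 4 = 1: r = r^2 * 19 mod 23 = 6^2 * 19 = 13*19 = 17
  -> A = 17
B = 19^9 mod 23  (bits of 9 = 1001)
  bit 0 = 1: r = r^2 * 19 mod 23 = 1^2 * 19 = 1*19 = 19
  bit 1 = 0: r = r^2 mod 23 = 19^2 = 16
  bit 2 = 0: r = r^2 mod 23 = 16^2 = 3
  bit 3 = 1: r = r^2 * 19 mod 23 = 3^2 * 19 = 9*19 = 10
  -> B = 10
s = B^a = 10^21 mod 23  (bits of 21 = 10101)
  bit 0 = 1: r = r^2 * 10 mod 23 = 1^2 * 10 = 1*10 = 10
  bit 1 = 0: r = r^2 mod 23 = 10^2 = 8
  bit 2 = 1: r = r^2 * 10 mod 23 = 8^2 * 10 = 18*10 = 19
  bit 3 = 0: r = r^2 mod 23 = 19^2 = 16
  bit 4 = 1: r = r^2 * 10 mod 23 = 16^2 * 10 = 3*10 = 7
  -> s = B^a = 7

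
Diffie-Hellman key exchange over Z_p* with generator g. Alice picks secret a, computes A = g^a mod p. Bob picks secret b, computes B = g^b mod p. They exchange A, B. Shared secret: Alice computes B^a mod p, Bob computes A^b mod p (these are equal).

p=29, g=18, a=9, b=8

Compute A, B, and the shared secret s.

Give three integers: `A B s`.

Answer: 27 16 24

Derivation:
A = 18^9 mod 29  (bits of 9 = 1001)
  bit 0 = 1: r = r^2 * 18 mod 29 = 1^2 * 18 = 1*18 = 18
  bit 1 = 0: r = r^2 mod 29 = 18^2 = 5
  bit 2 = 0: r = r^2 mod 29 = 5^2 = 25
  bit 3 = 1: r = r^2 * 18 mod 29 = 25^2 * 18 = 16*18 = 27
  -> A = 27
B = 18^8 mod 29  (bits of 8 = 1000)
  bit 0 = 1: r = r^2 * 18 mod 29 = 1^2 * 18 = 1*18 = 18
  bit 1 = 0: r = r^2 mod 29 = 18^2 = 5
  bit 2 = 0: r = r^2 mod 29 = 5^2 = 25
  bit 3 = 0: r = r^2 mod 29 = 25^2 = 16
  -> B = 16
s = B^a = 16^9 mod 29  (bits of 9 = 1001)
  bit 0 = 1: r = r^2 * 16 mod 29 = 1^2 * 16 = 1*16 = 16
  bit 1 = 0: r = r^2 mod 29 = 16^2 = 24
  bit 2 = 0: r = r^2 mod 29 = 24^2 = 25
  bit 3 = 1: r = r^2 * 16 mod 29 = 25^2 * 16 = 16*16 = 24
  -> s = B^a = 24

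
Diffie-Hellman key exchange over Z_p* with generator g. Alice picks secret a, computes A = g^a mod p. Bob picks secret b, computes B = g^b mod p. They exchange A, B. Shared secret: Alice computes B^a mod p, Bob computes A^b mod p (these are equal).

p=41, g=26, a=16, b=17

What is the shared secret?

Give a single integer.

Answer: 16

Derivation:
A = 26^16 mod 41  (bits of 16 = 10000)
  bit 0 = 1: r = r^2 * 26 mod 41 = 1^2 * 26 = 1*26 = 26
  bit 1 = 0: r = r^2 mod 41 = 26^2 = 20
  bit 2 = 0: r = r^2 mod 41 = 20^2 = 31
  bit 3 = 0: r = r^2 mod 41 = 31^2 = 18
  bit 4 = 0: r = r^2 mod 41 = 18^2 = 37
  -> A = 37
B = 26^17 mod 41  (bits of 17 = 10001)
  bit 0 = 1: r = r^2 * 26 mod 41 = 1^2 * 26 = 1*26 = 26
  bit 1 = 0: r = r^2 mod 41 = 26^2 = 20
  bit 2 = 0: r = r^2 mod 41 = 20^2 = 31
  bit 3 = 0: r = r^2 mod 41 = 31^2 = 18
  bit 4 = 1: r = r^2 * 26 mod 41 = 18^2 * 26 = 37*26 = 19
  -> B = 19
s = B^a = 19^16 mod 41  (bits of 16 = 10000)
  bit 0 = 1: r = r^2 * 19 mod 41 = 1^2 * 19 = 1*19 = 19
  bit 1 = 0: r = r^2 mod 41 = 19^2 = 33
  bit 2 = 0: r = r^2 mod 41 = 33^2 = 23
  bit 3 = 0: r = r^2 mod 41 = 23^2 = 37
  bit 4 = 0: r = r^2 mod 41 = 37^2 = 16
  -> s = B^a = 16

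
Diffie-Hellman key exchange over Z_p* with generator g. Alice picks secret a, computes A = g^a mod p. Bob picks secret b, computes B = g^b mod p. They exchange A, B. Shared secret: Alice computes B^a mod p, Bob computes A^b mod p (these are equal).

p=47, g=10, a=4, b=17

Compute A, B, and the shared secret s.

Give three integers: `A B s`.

A = 10^4 mod 47  (bits of 4 = 100)
  bit 0 = 1: r = r^2 * 10 mod 47 = 1^2 * 10 = 1*10 = 10
  bit 1 = 0: r = r^2 mod 47 = 10^2 = 6
  bit 2 = 0: r = r^2 mod 47 = 6^2 = 36
  -> A = 36
B = 10^17 mod 47  (bits of 17 = 10001)
  bit 0 = 1: r = r^2 * 10 mod 47 = 1^2 * 10 = 1*10 = 10
  bit 1 = 0: r = r^2 mod 47 = 10^2 = 6
  bit 2 = 0: r = r^2 mod 47 = 6^2 = 36
  bit 3 = 0: r = r^2 mod 47 = 36^2 = 27
  bit 4 = 1: r = r^2 * 10 mod 47 = 27^2 * 10 = 24*10 = 5
  -> B = 5
s = B^a = 5^4 mod 47  (bits of 4 = 100)
  bit 0 = 1: r = r^2 * 5 mod 47 = 1^2 * 5 = 1*5 = 5
  bit 1 = 0: r = r^2 mod 47 = 5^2 = 25
  bit 2 = 0: r = r^2 mod 47 = 25^2 = 14
  -> s = B^a = 14

Answer: 36 5 14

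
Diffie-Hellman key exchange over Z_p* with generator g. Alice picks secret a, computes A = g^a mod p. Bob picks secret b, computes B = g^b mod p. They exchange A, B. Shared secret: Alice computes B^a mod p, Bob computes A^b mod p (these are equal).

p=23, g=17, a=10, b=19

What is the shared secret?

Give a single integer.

A = 17^10 mod 23  (bits of 10 = 1010)
  bit 0 = 1: r = r^2 * 17 mod 23 = 1^2 * 17 = 1*17 = 17
  bit 1 = 0: r = r^2 mod 23 = 17^2 = 13
  bit 2 = 1: r = r^2 * 17 mod 23 = 13^2 * 17 = 8*17 = 21
  bit 3 = 0: r = r^2 mod 23 = 21^2 = 4
  -> A = 4
B = 17^19 mod 23  (bits of 19 = 10011)
  bit 0 = 1: r = r^2 * 17 mod 23 = 1^2 * 17 = 1*17 = 17
  bit 1 = 0: r = r^2 mod 23 = 17^2 = 13
  bit 2 = 0: r = r^2 mod 23 = 13^2 = 8
  bit 3 = 1: r = r^2 * 17 mod 23 = 8^2 * 17 = 18*17 = 7
  bit 4 = 1: r = r^2 * 17 mod 23 = 7^2 * 17 = 3*17 = 5
  -> B = 5
s = B^a = 5^10 mod 23  (bits of 10 = 1010)
  bit 0 = 1: r = r^2 * 5 mod 23 = 1^2 * 5 = 1*5 = 5
  bit 1 = 0: r = r^2 mod 23 = 5^2 = 2
  bit 2 = 1: r = r^2 * 5 mod 23 = 2^2 * 5 = 4*5 = 20
  bit 3 = 0: r = r^2 mod 23 = 20^2 = 9
  -> s = B^a = 9

Answer: 9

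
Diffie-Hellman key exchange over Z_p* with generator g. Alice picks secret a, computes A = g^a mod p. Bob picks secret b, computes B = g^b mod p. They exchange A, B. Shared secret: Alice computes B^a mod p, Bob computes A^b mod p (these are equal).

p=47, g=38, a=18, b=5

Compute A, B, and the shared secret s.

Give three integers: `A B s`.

Answer: 36 30 18

Derivation:
A = 38^18 mod 47  (bits of 18 = 10010)
  bit 0 = 1: r = r^2 * 38 mod 47 = 1^2 * 38 = 1*38 = 38
  bit 1 = 0: r = r^2 mod 47 = 38^2 = 34
  bit 2 = 0: r = r^2 mod 47 = 34^2 = 28
  bit 3 = 1: r = r^2 * 38 mod 47 = 28^2 * 38 = 32*38 = 41
  bit 4 = 0: r = r^2 mod 47 = 41^2 = 36
  -> A = 36
B = 38^5 mod 47  (bits of 5 = 101)
  bit 0 = 1: r = r^2 * 38 mod 47 = 1^2 * 38 = 1*38 = 38
  bit 1 = 0: r = r^2 mod 47 = 38^2 = 34
  bit 2 = 1: r = r^2 * 38 mod 47 = 34^2 * 38 = 28*38 = 30
  -> B = 30
s = B^a = 30^18 mod 47  (bits of 18 = 10010)
  bit 0 = 1: r = r^2 * 30 mod 47 = 1^2 * 30 = 1*30 = 30
  bit 1 = 0: r = r^2 mod 47 = 30^2 = 7
  bit 2 = 0: r = r^2 mod 47 = 7^2 = 2
  bit 3 = 1: r = r^2 * 30 mod 47 = 2^2 * 30 = 4*30 = 26
  bit 4 = 0: r = r^2 mod 47 = 26^2 = 18
  -> s = B^a = 18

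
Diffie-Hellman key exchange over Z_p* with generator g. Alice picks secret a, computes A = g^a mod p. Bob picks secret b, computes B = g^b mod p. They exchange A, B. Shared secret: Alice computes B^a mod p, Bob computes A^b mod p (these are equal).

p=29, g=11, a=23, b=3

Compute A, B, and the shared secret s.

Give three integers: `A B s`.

Answer: 27 26 21

Derivation:
A = 11^23 mod 29  (bits of 23 = 10111)
  bit 0 = 1: r = r^2 * 11 mod 29 = 1^2 * 11 = 1*11 = 11
  bit 1 = 0: r = r^2 mod 29 = 11^2 = 5
  bit 2 = 1: r = r^2 * 11 mod 29 = 5^2 * 11 = 25*11 = 14
  bit 3 = 1: r = r^2 * 11 mod 29 = 14^2 * 11 = 22*11 = 10
  bit 4 = 1: r = r^2 * 11 mod 29 = 10^2 * 11 = 13*11 = 27
  -> A = 27
B = 11^3 mod 29  (bits of 3 = 11)
  bit 0 = 1: r = r^2 * 11 mod 29 = 1^2 * 11 = 1*11 = 11
  bit 1 = 1: r = r^2 * 11 mod 29 = 11^2 * 11 = 5*11 = 26
  -> B = 26
s = B^a = 26^23 mod 29  (bits of 23 = 10111)
  bit 0 = 1: r = r^2 * 26 mod 29 = 1^2 * 26 = 1*26 = 26
  bit 1 = 0: r = r^2 mod 29 = 26^2 = 9
  bit 2 = 1: r = r^2 * 26 mod 29 = 9^2 * 26 = 23*26 = 18
  bit 3 = 1: r = r^2 * 26 mod 29 = 18^2 * 26 = 5*26 = 14
  bit 4 = 1: r = r^2 * 26 mod 29 = 14^2 * 26 = 22*26 = 21
  -> s = B^a = 21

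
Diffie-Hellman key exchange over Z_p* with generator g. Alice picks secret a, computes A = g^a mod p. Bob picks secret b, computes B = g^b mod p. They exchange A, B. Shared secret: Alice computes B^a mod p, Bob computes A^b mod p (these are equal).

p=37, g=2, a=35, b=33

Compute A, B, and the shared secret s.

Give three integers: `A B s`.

A = 2^35 mod 37  (bits of 35 = 100011)
  bit 0 = 1: r = r^2 * 2 mod 37 = 1^2 * 2 = 1*2 = 2
  bit 1 = 0: r = r^2 mod 37 = 2^2 = 4
  bit 2 = 0: r = r^2 mod 37 = 4^2 = 16
  bit 3 = 0: r = r^2 mod 37 = 16^2 = 34
  bit 4 = 1: r = r^2 * 2 mod 37 = 34^2 * 2 = 9*2 = 18
  bit 5 = 1: r = r^2 * 2 mod 37 = 18^2 * 2 = 28*2 = 19
  -> A = 19
B = 2^33 mod 37  (bits of 33 = 100001)
  bit 0 = 1: r = r^2 * 2 mod 37 = 1^2 * 2 = 1*2 = 2
  bit 1 = 0: r = r^2 mod 37 = 2^2 = 4
  bit 2 = 0: r = r^2 mod 37 = 4^2 = 16
  bit 3 = 0: r = r^2 mod 37 = 16^2 = 34
  bit 4 = 0: r = r^2 mod 37 = 34^2 = 9
  bit 5 = 1: r = r^2 * 2 mod 37 = 9^2 * 2 = 7*2 = 14
  -> B = 14
s = B^a = 14^35 mod 37  (bits of 35 = 100011)
  bit 0 = 1: r = r^2 * 14 mod 37 = 1^2 * 14 = 1*14 = 14
  bit 1 = 0: r = r^2 mod 37 = 14^2 = 11
  bit 2 = 0: r = r^2 mod 37 = 11^2 = 10
  bit 3 = 0: r = r^2 mod 37 = 10^2 = 26
  bit 4 = 1: r = r^2 * 14 mod 37 = 26^2 * 14 = 10*14 = 29
  bit 5 = 1: r = r^2 * 14 mod 37 = 29^2 * 14 = 27*14 = 8
  -> s = B^a = 8

Answer: 19 14 8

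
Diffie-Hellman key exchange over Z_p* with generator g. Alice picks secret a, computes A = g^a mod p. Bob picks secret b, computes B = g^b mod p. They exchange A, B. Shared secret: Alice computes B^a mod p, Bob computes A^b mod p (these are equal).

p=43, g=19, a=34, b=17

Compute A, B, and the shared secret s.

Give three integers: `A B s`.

A = 19^34 mod 43  (bits of 34 = 100010)
  bit 0 = 1: r = r^2 * 19 mod 43 = 1^2 * 19 = 1*19 = 19
  bit 1 = 0: r = r^2 mod 43 = 19^2 = 17
  bit 2 = 0: r = r^2 mod 43 = 17^2 = 31
  bit 3 = 0: r = r^2 mod 43 = 31^2 = 15
  bit 4 = 1: r = r^2 * 19 mod 43 = 15^2 * 19 = 10*19 = 18
  bit 5 = 0: r = r^2 mod 43 = 18^2 = 23
  -> A = 23
B = 19^17 mod 43  (bits of 17 = 10001)
  bit 0 = 1: r = r^2 * 19 mod 43 = 1^2 * 19 = 1*19 = 19
  bit 1 = 0: r = r^2 mod 43 = 19^2 = 17
  bit 2 = 0: r = r^2 mod 43 = 17^2 = 31
  bit 3 = 0: r = r^2 mod 43 = 31^2 = 15
  bit 4 = 1: r = r^2 * 19 mod 43 = 15^2 * 19 = 10*19 = 18
  -> B = 18
s = B^a = 18^34 mod 43  (bits of 34 = 100010)
  bit 0 = 1: r = r^2 * 18 mod 43 = 1^2 * 18 = 1*18 = 18
  bit 1 = 0: r = r^2 mod 43 = 18^2 = 23
  bit 2 = 0: r = r^2 mod 43 = 23^2 = 13
  bit 3 = 0: r = r^2 mod 43 = 13^2 = 40
  bit 4 = 1: r = r^2 * 18 mod 43 = 40^2 * 18 = 9*18 = 33
  bit 5 = 0: r = r^2 mod 43 = 33^2 = 14
  -> s = B^a = 14

Answer: 23 18 14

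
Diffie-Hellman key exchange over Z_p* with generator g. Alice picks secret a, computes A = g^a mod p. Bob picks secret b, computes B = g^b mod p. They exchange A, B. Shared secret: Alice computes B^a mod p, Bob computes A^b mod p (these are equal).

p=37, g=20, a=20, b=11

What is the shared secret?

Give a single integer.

A = 20^20 mod 37  (bits of 20 = 10100)
  bit 0 = 1: r = r^2 * 20 mod 37 = 1^2 * 20 = 1*20 = 20
  bit 1 = 0: r = r^2 mod 37 = 20^2 = 30
  bit 2 = 1: r = r^2 * 20 mod 37 = 30^2 * 20 = 12*20 = 18
  bit 3 = 0: r = r^2 mod 37 = 18^2 = 28
  bit 4 = 0: r = r^2 mod 37 = 28^2 = 7
  -> A = 7
B = 20^11 mod 37  (bits of 11 = 1011)
  bit 0 = 1: r = r^2 * 20 mod 37 = 1^2 * 20 = 1*20 = 20
  bit 1 = 0: r = r^2 mod 37 = 20^2 = 30
  bit 2 = 1: r = r^2 * 20 mod 37 = 30^2 * 20 = 12*20 = 18
  bit 3 = 1: r = r^2 * 20 mod 37 = 18^2 * 20 = 28*20 = 5
  -> B = 5
s = B^a = 5^20 mod 37  (bits of 20 = 10100)
  bit 0 = 1: r = r^2 * 5 mod 37 = 1^2 * 5 = 1*5 = 5
  bit 1 = 0: r = r^2 mod 37 = 5^2 = 25
  bit 2 = 1: r = r^2 * 5 mod 37 = 25^2 * 5 = 33*5 = 17
  bit 3 = 0: r = r^2 mod 37 = 17^2 = 30
  bit 4 = 0: r = r^2 mod 37 = 30^2 = 12
  -> s = B^a = 12

Answer: 12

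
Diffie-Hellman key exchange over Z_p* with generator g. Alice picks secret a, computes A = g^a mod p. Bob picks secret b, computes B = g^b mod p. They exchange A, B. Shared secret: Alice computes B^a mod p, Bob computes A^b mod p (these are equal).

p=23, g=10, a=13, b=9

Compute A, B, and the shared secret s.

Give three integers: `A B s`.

A = 10^13 mod 23  (bits of 13 = 1101)
  bit 0 = 1: r = r^2 * 10 mod 23 = 1^2 * 10 = 1*10 = 10
  bit 1 = 1: r = r^2 * 10 mod 23 = 10^2 * 10 = 8*10 = 11
  bit 2 = 0: r = r^2 mod 23 = 11^2 = 6
  bit 3 = 1: r = r^2 * 10 mod 23 = 6^2 * 10 = 13*10 = 15
  -> A = 15
B = 10^9 mod 23  (bits of 9 = 1001)
  bit 0 = 1: r = r^2 * 10 mod 23 = 1^2 * 10 = 1*10 = 10
  bit 1 = 0: r = r^2 mod 23 = 10^2 = 8
  bit 2 = 0: r = r^2 mod 23 = 8^2 = 18
  bit 3 = 1: r = r^2 * 10 mod 23 = 18^2 * 10 = 2*10 = 20
  -> B = 20
s = B^a = 20^13 mod 23  (bits of 13 = 1101)
  bit 0 = 1: r = r^2 * 20 mod 23 = 1^2 * 20 = 1*20 = 20
  bit 1 = 1: r = r^2 * 20 mod 23 = 20^2 * 20 = 9*20 = 19
  bit 2 = 0: r = r^2 mod 23 = 19^2 = 16
  bit 3 = 1: r = r^2 * 20 mod 23 = 16^2 * 20 = 3*20 = 14
  -> s = B^a = 14

Answer: 15 20 14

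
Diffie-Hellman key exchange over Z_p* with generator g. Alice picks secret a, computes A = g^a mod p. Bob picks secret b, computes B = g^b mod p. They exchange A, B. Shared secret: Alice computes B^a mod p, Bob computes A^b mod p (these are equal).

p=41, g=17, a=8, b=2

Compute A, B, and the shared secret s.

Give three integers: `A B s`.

A = 17^8 mod 41  (bits of 8 = 1000)
  bit 0 = 1: r = r^2 * 17 mod 41 = 1^2 * 17 = 1*17 = 17
  bit 1 = 0: r = r^2 mod 41 = 17^2 = 2
  bit 2 = 0: r = r^2 mod 41 = 2^2 = 4
  bit 3 = 0: r = r^2 mod 41 = 4^2 = 16
  -> A = 16
B = 17^2 mod 41  (bits of 2 = 10)
  bit 0 = 1: r = r^2 * 17 mod 41 = 1^2 * 17 = 1*17 = 17
  bit 1 = 0: r = r^2 mod 41 = 17^2 = 2
  -> B = 2
s = B^a = 2^8 mod 41  (bits of 8 = 1000)
  bit 0 = 1: r = r^2 * 2 mod 41 = 1^2 * 2 = 1*2 = 2
  bit 1 = 0: r = r^2 mod 41 = 2^2 = 4
  bit 2 = 0: r = r^2 mod 41 = 4^2 = 16
  bit 3 = 0: r = r^2 mod 41 = 16^2 = 10
  -> s = B^a = 10

Answer: 16 2 10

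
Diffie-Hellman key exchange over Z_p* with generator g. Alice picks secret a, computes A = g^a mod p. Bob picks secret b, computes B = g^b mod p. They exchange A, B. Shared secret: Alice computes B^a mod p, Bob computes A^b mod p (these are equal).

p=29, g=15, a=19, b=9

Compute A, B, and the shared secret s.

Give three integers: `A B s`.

A = 15^19 mod 29  (bits of 19 = 10011)
  bit 0 = 1: r = r^2 * 15 mod 29 = 1^2 * 15 = 1*15 = 15
  bit 1 = 0: r = r^2 mod 29 = 15^2 = 22
  bit 2 = 0: r = r^2 mod 29 = 22^2 = 20
  bit 3 = 1: r = r^2 * 15 mod 29 = 20^2 * 15 = 23*15 = 26
  bit 4 = 1: r = r^2 * 15 mod 29 = 26^2 * 15 = 9*15 = 19
  -> A = 19
B = 15^9 mod 29  (bits of 9 = 1001)
  bit 0 = 1: r = r^2 * 15 mod 29 = 1^2 * 15 = 1*15 = 15
  bit 1 = 0: r = r^2 mod 29 = 15^2 = 22
  bit 2 = 0: r = r^2 mod 29 = 22^2 = 20
  bit 3 = 1: r = r^2 * 15 mod 29 = 20^2 * 15 = 23*15 = 26
  -> B = 26
s = B^a = 26^19 mod 29  (bits of 19 = 10011)
  bit 0 = 1: r = r^2 * 26 mod 29 = 1^2 * 26 = 1*26 = 26
  bit 1 = 0: r = r^2 mod 29 = 26^2 = 9
  bit 2 = 0: r = r^2 mod 29 = 9^2 = 23
  bit 3 = 1: r = r^2 * 26 mod 29 = 23^2 * 26 = 7*26 = 8
  bit 4 = 1: r = r^2 * 26 mod 29 = 8^2 * 26 = 6*26 = 11
  -> s = B^a = 11

Answer: 19 26 11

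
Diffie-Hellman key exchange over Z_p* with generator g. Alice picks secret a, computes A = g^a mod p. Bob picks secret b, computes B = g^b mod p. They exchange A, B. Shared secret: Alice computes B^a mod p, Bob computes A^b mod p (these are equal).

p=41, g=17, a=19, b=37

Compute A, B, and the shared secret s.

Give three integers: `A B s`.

Answer: 12 35 7

Derivation:
A = 17^19 mod 41  (bits of 19 = 10011)
  bit 0 = 1: r = r^2 * 17 mod 41 = 1^2 * 17 = 1*17 = 17
  bit 1 = 0: r = r^2 mod 41 = 17^2 = 2
  bit 2 = 0: r = r^2 mod 41 = 2^2 = 4
  bit 3 = 1: r = r^2 * 17 mod 41 = 4^2 * 17 = 16*17 = 26
  bit 4 = 1: r = r^2 * 17 mod 41 = 26^2 * 17 = 20*17 = 12
  -> A = 12
B = 17^37 mod 41  (bits of 37 = 100101)
  bit 0 = 1: r = r^2 * 17 mod 41 = 1^2 * 17 = 1*17 = 17
  bit 1 = 0: r = r^2 mod 41 = 17^2 = 2
  bit 2 = 0: r = r^2 mod 41 = 2^2 = 4
  bit 3 = 1: r = r^2 * 17 mod 41 = 4^2 * 17 = 16*17 = 26
  bit 4 = 0: r = r^2 mod 41 = 26^2 = 20
  bit 5 = 1: r = r^2 * 17 mod 41 = 20^2 * 17 = 31*17 = 35
  -> B = 35
s = B^a = 35^19 mod 41  (bits of 19 = 10011)
  bit 0 = 1: r = r^2 * 35 mod 41 = 1^2 * 35 = 1*35 = 35
  bit 1 = 0: r = r^2 mod 41 = 35^2 = 36
  bit 2 = 0: r = r^2 mod 41 = 36^2 = 25
  bit 3 = 1: r = r^2 * 35 mod 41 = 25^2 * 35 = 10*35 = 22
  bit 4 = 1: r = r^2 * 35 mod 41 = 22^2 * 35 = 33*35 = 7
  -> s = B^a = 7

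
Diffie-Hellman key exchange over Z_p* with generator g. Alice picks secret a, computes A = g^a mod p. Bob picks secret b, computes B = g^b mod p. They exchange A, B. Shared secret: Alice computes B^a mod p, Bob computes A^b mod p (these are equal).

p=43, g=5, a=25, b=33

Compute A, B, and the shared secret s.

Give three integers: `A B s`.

Answer: 20 2 27

Derivation:
A = 5^25 mod 43  (bits of 25 = 11001)
  bit 0 = 1: r = r^2 * 5 mod 43 = 1^2 * 5 = 1*5 = 5
  bit 1 = 1: r = r^2 * 5 mod 43 = 5^2 * 5 = 25*5 = 39
  bit 2 = 0: r = r^2 mod 43 = 39^2 = 16
  bit 3 = 0: r = r^2 mod 43 = 16^2 = 41
  bit 4 = 1: r = r^2 * 5 mod 43 = 41^2 * 5 = 4*5 = 20
  -> A = 20
B = 5^33 mod 43  (bits of 33 = 100001)
  bit 0 = 1: r = r^2 * 5 mod 43 = 1^2 * 5 = 1*5 = 5
  bit 1 = 0: r = r^2 mod 43 = 5^2 = 25
  bit 2 = 0: r = r^2 mod 43 = 25^2 = 23
  bit 3 = 0: r = r^2 mod 43 = 23^2 = 13
  bit 4 = 0: r = r^2 mod 43 = 13^2 = 40
  bit 5 = 1: r = r^2 * 5 mod 43 = 40^2 * 5 = 9*5 = 2
  -> B = 2
s = B^a = 2^25 mod 43  (bits of 25 = 11001)
  bit 0 = 1: r = r^2 * 2 mod 43 = 1^2 * 2 = 1*2 = 2
  bit 1 = 1: r = r^2 * 2 mod 43 = 2^2 * 2 = 4*2 = 8
  bit 2 = 0: r = r^2 mod 43 = 8^2 = 21
  bit 3 = 0: r = r^2 mod 43 = 21^2 = 11
  bit 4 = 1: r = r^2 * 2 mod 43 = 11^2 * 2 = 35*2 = 27
  -> s = B^a = 27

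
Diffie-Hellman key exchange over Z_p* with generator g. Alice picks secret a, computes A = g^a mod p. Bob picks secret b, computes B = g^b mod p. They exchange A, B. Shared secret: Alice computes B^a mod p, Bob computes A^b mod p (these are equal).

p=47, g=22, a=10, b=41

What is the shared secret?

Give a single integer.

Answer: 6

Derivation:
A = 22^10 mod 47  (bits of 10 = 1010)
  bit 0 = 1: r = r^2 * 22 mod 47 = 1^2 * 22 = 1*22 = 22
  bit 1 = 0: r = r^2 mod 47 = 22^2 = 14
  bit 2 = 1: r = r^2 * 22 mod 47 = 14^2 * 22 = 8*22 = 35
  bit 3 = 0: r = r^2 mod 47 = 35^2 = 3
  -> A = 3
B = 22^41 mod 47  (bits of 41 = 101001)
  bit 0 = 1: r = r^2 * 22 mod 47 = 1^2 * 22 = 1*22 = 22
  bit 1 = 0: r = r^2 mod 47 = 22^2 = 14
  bit 2 = 1: r = r^2 * 22 mod 47 = 14^2 * 22 = 8*22 = 35
  bit 3 = 0: r = r^2 mod 47 = 35^2 = 3
  bit 4 = 0: r = r^2 mod 47 = 3^2 = 9
  bit 5 = 1: r = r^2 * 22 mod 47 = 9^2 * 22 = 34*22 = 43
  -> B = 43
s = B^a = 43^10 mod 47  (bits of 10 = 1010)
  bit 0 = 1: r = r^2 * 43 mod 47 = 1^2 * 43 = 1*43 = 43
  bit 1 = 0: r = r^2 mod 47 = 43^2 = 16
  bit 2 = 1: r = r^2 * 43 mod 47 = 16^2 * 43 = 21*43 = 10
  bit 3 = 0: r = r^2 mod 47 = 10^2 = 6
  -> s = B^a = 6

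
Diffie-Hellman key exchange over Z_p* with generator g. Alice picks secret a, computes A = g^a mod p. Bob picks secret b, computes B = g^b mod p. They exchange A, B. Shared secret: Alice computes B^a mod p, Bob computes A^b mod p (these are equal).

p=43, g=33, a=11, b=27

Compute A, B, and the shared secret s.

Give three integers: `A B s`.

A = 33^11 mod 43  (bits of 11 = 1011)
  bit 0 = 1: r = r^2 * 33 mod 43 = 1^2 * 33 = 1*33 = 33
  bit 1 = 0: r = r^2 mod 43 = 33^2 = 14
  bit 2 = 1: r = r^2 * 33 mod 43 = 14^2 * 33 = 24*33 = 18
  bit 3 = 1: r = r^2 * 33 mod 43 = 18^2 * 33 = 23*33 = 28
  -> A = 28
B = 33^27 mod 43  (bits of 27 = 11011)
  bit 0 = 1: r = r^2 * 33 mod 43 = 1^2 * 33 = 1*33 = 33
  bit 1 = 1: r = r^2 * 33 mod 43 = 33^2 * 33 = 14*33 = 32
  bit 2 = 0: r = r^2 mod 43 = 32^2 = 35
  bit 3 = 1: r = r^2 * 33 mod 43 = 35^2 * 33 = 21*33 = 5
  bit 4 = 1: r = r^2 * 33 mod 43 = 5^2 * 33 = 25*33 = 8
  -> B = 8
s = B^a = 8^11 mod 43  (bits of 11 = 1011)
  bit 0 = 1: r = r^2 * 8 mod 43 = 1^2 * 8 = 1*8 = 8
  bit 1 = 0: r = r^2 mod 43 = 8^2 = 21
  bit 2 = 1: r = r^2 * 8 mod 43 = 21^2 * 8 = 11*8 = 2
  bit 3 = 1: r = r^2 * 8 mod 43 = 2^2 * 8 = 4*8 = 32
  -> s = B^a = 32

Answer: 28 8 32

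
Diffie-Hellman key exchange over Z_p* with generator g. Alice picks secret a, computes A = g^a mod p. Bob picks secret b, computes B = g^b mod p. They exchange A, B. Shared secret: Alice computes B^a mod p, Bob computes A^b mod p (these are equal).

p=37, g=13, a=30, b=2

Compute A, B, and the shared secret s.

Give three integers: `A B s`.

Answer: 27 21 26

Derivation:
A = 13^30 mod 37  (bits of 30 = 11110)
  bit 0 = 1: r = r^2 * 13 mod 37 = 1^2 * 13 = 1*13 = 13
  bit 1 = 1: r = r^2 * 13 mod 37 = 13^2 * 13 = 21*13 = 14
  bit 2 = 1: r = r^2 * 13 mod 37 = 14^2 * 13 = 11*13 = 32
  bit 3 = 1: r = r^2 * 13 mod 37 = 32^2 * 13 = 25*13 = 29
  bit 4 = 0: r = r^2 mod 37 = 29^2 = 27
  -> A = 27
B = 13^2 mod 37  (bits of 2 = 10)
  bit 0 = 1: r = r^2 * 13 mod 37 = 1^2 * 13 = 1*13 = 13
  bit 1 = 0: r = r^2 mod 37 = 13^2 = 21
  -> B = 21
s = B^a = 21^30 mod 37  (bits of 30 = 11110)
  bit 0 = 1: r = r^2 * 21 mod 37 = 1^2 * 21 = 1*21 = 21
  bit 1 = 1: r = r^2 * 21 mod 37 = 21^2 * 21 = 34*21 = 11
  bit 2 = 1: r = r^2 * 21 mod 37 = 11^2 * 21 = 10*21 = 25
  bit 3 = 1: r = r^2 * 21 mod 37 = 25^2 * 21 = 33*21 = 27
  bit 4 = 0: r = r^2 mod 37 = 27^2 = 26
  -> s = B^a = 26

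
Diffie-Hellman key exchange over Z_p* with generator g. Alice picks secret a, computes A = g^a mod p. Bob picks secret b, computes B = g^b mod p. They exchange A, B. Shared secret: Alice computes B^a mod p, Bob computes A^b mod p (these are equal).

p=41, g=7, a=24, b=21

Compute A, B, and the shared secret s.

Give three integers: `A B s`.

Answer: 18 34 18

Derivation:
A = 7^24 mod 41  (bits of 24 = 11000)
  bit 0 = 1: r = r^2 * 7 mod 41 = 1^2 * 7 = 1*7 = 7
  bit 1 = 1: r = r^2 * 7 mod 41 = 7^2 * 7 = 8*7 = 15
  bit 2 = 0: r = r^2 mod 41 = 15^2 = 20
  bit 3 = 0: r = r^2 mod 41 = 20^2 = 31
  bit 4 = 0: r = r^2 mod 41 = 31^2 = 18
  -> A = 18
B = 7^21 mod 41  (bits of 21 = 10101)
  bit 0 = 1: r = r^2 * 7 mod 41 = 1^2 * 7 = 1*7 = 7
  bit 1 = 0: r = r^2 mod 41 = 7^2 = 8
  bit 2 = 1: r = r^2 * 7 mod 41 = 8^2 * 7 = 23*7 = 38
  bit 3 = 0: r = r^2 mod 41 = 38^2 = 9
  bit 4 = 1: r = r^2 * 7 mod 41 = 9^2 * 7 = 40*7 = 34
  -> B = 34
s = B^a = 34^24 mod 41  (bits of 24 = 11000)
  bit 0 = 1: r = r^2 * 34 mod 41 = 1^2 * 34 = 1*34 = 34
  bit 1 = 1: r = r^2 * 34 mod 41 = 34^2 * 34 = 8*34 = 26
  bit 2 = 0: r = r^2 mod 41 = 26^2 = 20
  bit 3 = 0: r = r^2 mod 41 = 20^2 = 31
  bit 4 = 0: r = r^2 mod 41 = 31^2 = 18
  -> s = B^a = 18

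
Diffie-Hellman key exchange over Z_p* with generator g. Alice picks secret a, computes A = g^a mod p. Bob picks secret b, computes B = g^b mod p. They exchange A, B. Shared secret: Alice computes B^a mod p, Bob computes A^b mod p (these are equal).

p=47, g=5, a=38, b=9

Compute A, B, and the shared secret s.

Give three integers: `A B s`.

Answer: 6 40 3

Derivation:
A = 5^38 mod 47  (bits of 38 = 100110)
  bit 0 = 1: r = r^2 * 5 mod 47 = 1^2 * 5 = 1*5 = 5
  bit 1 = 0: r = r^2 mod 47 = 5^2 = 25
  bit 2 = 0: r = r^2 mod 47 = 25^2 = 14
  bit 3 = 1: r = r^2 * 5 mod 47 = 14^2 * 5 = 8*5 = 40
  bit 4 = 1: r = r^2 * 5 mod 47 = 40^2 * 5 = 2*5 = 10
  bit 5 = 0: r = r^2 mod 47 = 10^2 = 6
  -> A = 6
B = 5^9 mod 47  (bits of 9 = 1001)
  bit 0 = 1: r = r^2 * 5 mod 47 = 1^2 * 5 = 1*5 = 5
  bit 1 = 0: r = r^2 mod 47 = 5^2 = 25
  bit 2 = 0: r = r^2 mod 47 = 25^2 = 14
  bit 3 = 1: r = r^2 * 5 mod 47 = 14^2 * 5 = 8*5 = 40
  -> B = 40
s = B^a = 40^38 mod 47  (bits of 38 = 100110)
  bit 0 = 1: r = r^2 * 40 mod 47 = 1^2 * 40 = 1*40 = 40
  bit 1 = 0: r = r^2 mod 47 = 40^2 = 2
  bit 2 = 0: r = r^2 mod 47 = 2^2 = 4
  bit 3 = 1: r = r^2 * 40 mod 47 = 4^2 * 40 = 16*40 = 29
  bit 4 = 1: r = r^2 * 40 mod 47 = 29^2 * 40 = 42*40 = 35
  bit 5 = 0: r = r^2 mod 47 = 35^2 = 3
  -> s = B^a = 3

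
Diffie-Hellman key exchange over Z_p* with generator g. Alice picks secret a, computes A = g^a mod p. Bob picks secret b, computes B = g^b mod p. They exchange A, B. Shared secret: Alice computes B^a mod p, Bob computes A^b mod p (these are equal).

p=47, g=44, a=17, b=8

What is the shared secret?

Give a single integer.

A = 44^17 mod 47  (bits of 17 = 10001)
  bit 0 = 1: r = r^2 * 44 mod 47 = 1^2 * 44 = 1*44 = 44
  bit 1 = 0: r = r^2 mod 47 = 44^2 = 9
  bit 2 = 0: r = r^2 mod 47 = 9^2 = 34
  bit 3 = 0: r = r^2 mod 47 = 34^2 = 28
  bit 4 = 1: r = r^2 * 44 mod 47 = 28^2 * 44 = 32*44 = 45
  -> A = 45
B = 44^8 mod 47  (bits of 8 = 1000)
  bit 0 = 1: r = r^2 * 44 mod 47 = 1^2 * 44 = 1*44 = 44
  bit 1 = 0: r = r^2 mod 47 = 44^2 = 9
  bit 2 = 0: r = r^2 mod 47 = 9^2 = 34
  bit 3 = 0: r = r^2 mod 47 = 34^2 = 28
  -> B = 28
s = B^a = 28^17 mod 47  (bits of 17 = 10001)
  bit 0 = 1: r = r^2 * 28 mod 47 = 1^2 * 28 = 1*28 = 28
  bit 1 = 0: r = r^2 mod 47 = 28^2 = 32
  bit 2 = 0: r = r^2 mod 47 = 32^2 = 37
  bit 3 = 0: r = r^2 mod 47 = 37^2 = 6
  bit 4 = 1: r = r^2 * 28 mod 47 = 6^2 * 28 = 36*28 = 21
  -> s = B^a = 21

Answer: 21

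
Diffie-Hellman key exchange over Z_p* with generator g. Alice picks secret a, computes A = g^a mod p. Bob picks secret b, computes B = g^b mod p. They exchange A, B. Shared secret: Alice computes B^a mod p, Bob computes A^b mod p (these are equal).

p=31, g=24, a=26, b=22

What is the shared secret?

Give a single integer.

Answer: 18

Derivation:
A = 24^26 mod 31  (bits of 26 = 11010)
  bit 0 = 1: r = r^2 * 24 mod 31 = 1^2 * 24 = 1*24 = 24
  bit 1 = 1: r = r^2 * 24 mod 31 = 24^2 * 24 = 18*24 = 29
  bit 2 = 0: r = r^2 mod 31 = 29^2 = 4
  bit 3 = 1: r = r^2 * 24 mod 31 = 4^2 * 24 = 16*24 = 12
  bit 4 = 0: r = r^2 mod 31 = 12^2 = 20
  -> A = 20
B = 24^22 mod 31  (bits of 22 = 10110)
  bit 0 = 1: r = r^2 * 24 mod 31 = 1^2 * 24 = 1*24 = 24
  bit 1 = 0: r = r^2 mod 31 = 24^2 = 18
  bit 2 = 1: r = r^2 * 24 mod 31 = 18^2 * 24 = 14*24 = 26
  bit 3 = 1: r = r^2 * 24 mod 31 = 26^2 * 24 = 25*24 = 11
  bit 4 = 0: r = r^2 mod 31 = 11^2 = 28
  -> B = 28
s = B^a = 28^26 mod 31  (bits of 26 = 11010)
  bit 0 = 1: r = r^2 * 28 mod 31 = 1^2 * 28 = 1*28 = 28
  bit 1 = 1: r = r^2 * 28 mod 31 = 28^2 * 28 = 9*28 = 4
  bit 2 = 0: r = r^2 mod 31 = 4^2 = 16
  bit 3 = 1: r = r^2 * 28 mod 31 = 16^2 * 28 = 8*28 = 7
  bit 4 = 0: r = r^2 mod 31 = 7^2 = 18
  -> s = B^a = 18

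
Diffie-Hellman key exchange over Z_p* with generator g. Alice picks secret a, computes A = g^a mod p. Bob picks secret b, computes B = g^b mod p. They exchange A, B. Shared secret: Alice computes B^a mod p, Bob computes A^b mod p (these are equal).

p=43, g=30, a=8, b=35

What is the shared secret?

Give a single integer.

Answer: 36

Derivation:
A = 30^8 mod 43  (bits of 8 = 1000)
  bit 0 = 1: r = r^2 * 30 mod 43 = 1^2 * 30 = 1*30 = 30
  bit 1 = 0: r = r^2 mod 43 = 30^2 = 40
  bit 2 = 0: r = r^2 mod 43 = 40^2 = 9
  bit 3 = 0: r = r^2 mod 43 = 9^2 = 38
  -> A = 38
B = 30^35 mod 43  (bits of 35 = 100011)
  bit 0 = 1: r = r^2 * 30 mod 43 = 1^2 * 30 = 1*30 = 30
  bit 1 = 0: r = r^2 mod 43 = 30^2 = 40
  bit 2 = 0: r = r^2 mod 43 = 40^2 = 9
  bit 3 = 0: r = r^2 mod 43 = 9^2 = 38
  bit 4 = 1: r = r^2 * 30 mod 43 = 38^2 * 30 = 25*30 = 19
  bit 5 = 1: r = r^2 * 30 mod 43 = 19^2 * 30 = 17*30 = 37
  -> B = 37
s = B^a = 37^8 mod 43  (bits of 8 = 1000)
  bit 0 = 1: r = r^2 * 37 mod 43 = 1^2 * 37 = 1*37 = 37
  bit 1 = 0: r = r^2 mod 43 = 37^2 = 36
  bit 2 = 0: r = r^2 mod 43 = 36^2 = 6
  bit 3 = 0: r = r^2 mod 43 = 6^2 = 36
  -> s = B^a = 36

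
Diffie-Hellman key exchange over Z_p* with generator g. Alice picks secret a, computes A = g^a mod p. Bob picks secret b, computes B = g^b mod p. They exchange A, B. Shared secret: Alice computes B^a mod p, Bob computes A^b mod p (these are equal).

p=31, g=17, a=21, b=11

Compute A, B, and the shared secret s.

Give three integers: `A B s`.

Answer: 23 22 23

Derivation:
A = 17^21 mod 31  (bits of 21 = 10101)
  bit 0 = 1: r = r^2 * 17 mod 31 = 1^2 * 17 = 1*17 = 17
  bit 1 = 0: r = r^2 mod 31 = 17^2 = 10
  bit 2 = 1: r = r^2 * 17 mod 31 = 10^2 * 17 = 7*17 = 26
  bit 3 = 0: r = r^2 mod 31 = 26^2 = 25
  bit 4 = 1: r = r^2 * 17 mod 31 = 25^2 * 17 = 5*17 = 23
  -> A = 23
B = 17^11 mod 31  (bits of 11 = 1011)
  bit 0 = 1: r = r^2 * 17 mod 31 = 1^2 * 17 = 1*17 = 17
  bit 1 = 0: r = r^2 mod 31 = 17^2 = 10
  bit 2 = 1: r = r^2 * 17 mod 31 = 10^2 * 17 = 7*17 = 26
  bit 3 = 1: r = r^2 * 17 mod 31 = 26^2 * 17 = 25*17 = 22
  -> B = 22
s = B^a = 22^21 mod 31  (bits of 21 = 10101)
  bit 0 = 1: r = r^2 * 22 mod 31 = 1^2 * 22 = 1*22 = 22
  bit 1 = 0: r = r^2 mod 31 = 22^2 = 19
  bit 2 = 1: r = r^2 * 22 mod 31 = 19^2 * 22 = 20*22 = 6
  bit 3 = 0: r = r^2 mod 31 = 6^2 = 5
  bit 4 = 1: r = r^2 * 22 mod 31 = 5^2 * 22 = 25*22 = 23
  -> s = B^a = 23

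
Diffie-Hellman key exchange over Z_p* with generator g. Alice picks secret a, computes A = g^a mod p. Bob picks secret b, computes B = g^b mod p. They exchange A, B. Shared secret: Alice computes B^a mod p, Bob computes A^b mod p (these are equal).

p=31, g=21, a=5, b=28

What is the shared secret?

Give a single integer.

Answer: 25

Derivation:
A = 21^5 mod 31  (bits of 5 = 101)
  bit 0 = 1: r = r^2 * 21 mod 31 = 1^2 * 21 = 1*21 = 21
  bit 1 = 0: r = r^2 mod 31 = 21^2 = 7
  bit 2 = 1: r = r^2 * 21 mod 31 = 7^2 * 21 = 18*21 = 6
  -> A = 6
B = 21^28 mod 31  (bits of 28 = 11100)
  bit 0 = 1: r = r^2 * 21 mod 31 = 1^2 * 21 = 1*21 = 21
  bit 1 = 1: r = r^2 * 21 mod 31 = 21^2 * 21 = 7*21 = 23
  bit 2 = 1: r = r^2 * 21 mod 31 = 23^2 * 21 = 2*21 = 11
  bit 3 = 0: r = r^2 mod 31 = 11^2 = 28
  bit 4 = 0: r = r^2 mod 31 = 28^2 = 9
  -> B = 9
s = B^a = 9^5 mod 31  (bits of 5 = 101)
  bit 0 = 1: r = r^2 * 9 mod 31 = 1^2 * 9 = 1*9 = 9
  bit 1 = 0: r = r^2 mod 31 = 9^2 = 19
  bit 2 = 1: r = r^2 * 9 mod 31 = 19^2 * 9 = 20*9 = 25
  -> s = B^a = 25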